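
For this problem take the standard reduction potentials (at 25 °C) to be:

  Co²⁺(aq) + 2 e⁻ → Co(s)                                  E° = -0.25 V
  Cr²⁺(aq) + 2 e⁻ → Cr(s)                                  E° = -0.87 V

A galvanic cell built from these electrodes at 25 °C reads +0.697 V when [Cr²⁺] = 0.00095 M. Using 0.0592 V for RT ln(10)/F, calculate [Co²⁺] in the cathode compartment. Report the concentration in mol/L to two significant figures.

Co²⁺/Co is the cathode, Cr²⁺/Cr the anode: E°cell = +0.62 V, n = 2.
Overall reaction: Co²⁺(aq) + Cr(s) → Co(s) + Cr²⁺(aq); Q = [Cr²⁺]^1/[Co²⁺]^1.
From E = E° − (0.0592/n) log Q: log Q = (E° − E)·n/0.0592 = (+0.62 − (+0.697))·2/0.0592 = -2.6014.
So 1·log[Co²⁺] = 1·log(0.00095) − log Q = -3.0223 − (-2.6014) = -0.4209; [Co²⁺] = 10^(-0.4209) ≈ 0.38 M.

0.38 M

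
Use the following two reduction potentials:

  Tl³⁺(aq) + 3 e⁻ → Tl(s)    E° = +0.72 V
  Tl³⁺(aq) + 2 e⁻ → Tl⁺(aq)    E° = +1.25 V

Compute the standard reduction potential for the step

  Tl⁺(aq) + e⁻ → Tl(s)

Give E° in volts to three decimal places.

-0.340 V

Sequential free energies add, so n₃E°₃ = n₁E°₁ + n₂E°₂.
With n₃ = 3, and the known step contributing 2×(+1.25) V, the unknown satisfies 1·E° = 3×(+0.72) − 2×(+1.25) = -0.340.
E° = -0.340 / 1 = -0.340 V.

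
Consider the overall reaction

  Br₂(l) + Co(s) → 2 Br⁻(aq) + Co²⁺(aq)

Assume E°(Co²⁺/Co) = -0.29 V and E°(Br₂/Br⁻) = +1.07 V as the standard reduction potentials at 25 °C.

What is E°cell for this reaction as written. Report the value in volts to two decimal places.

+1.36 V

The Br₂/Br⁻ couple has the higher reduction potential, so it is the cathode; Co²⁺/Co is oxidised at the anode.
E°cell = E°(cathode) − E°(anode) = (+1.07) − (-0.29) = +1.36 V.
Since E°cell > 0, the reaction is spontaneous under standard conditions.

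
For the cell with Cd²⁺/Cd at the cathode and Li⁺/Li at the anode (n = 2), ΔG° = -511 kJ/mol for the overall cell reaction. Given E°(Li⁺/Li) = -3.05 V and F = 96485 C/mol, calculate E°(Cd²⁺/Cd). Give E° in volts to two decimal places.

E°cell = −ΔG°/(nF) = −(-511×10³)/((2)(96485)) = +2.648 V.
Since Cd²⁺/Cd is the cathode and Li⁺/Li the anode, E°cell = E°(Cd²⁺/Cd) − E°(Li⁺/Li).
So E°(Cd²⁺/Cd) = E°cell + E°(Li⁺/Li) = +2.648 + (-3.05) = -0.40 V.

-0.40 V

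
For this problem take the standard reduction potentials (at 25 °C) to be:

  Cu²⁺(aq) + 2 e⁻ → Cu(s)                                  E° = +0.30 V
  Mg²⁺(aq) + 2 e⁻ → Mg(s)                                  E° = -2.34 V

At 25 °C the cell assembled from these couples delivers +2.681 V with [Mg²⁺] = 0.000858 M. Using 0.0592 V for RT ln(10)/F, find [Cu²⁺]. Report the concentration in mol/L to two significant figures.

0.021 M

Cu²⁺/Cu is the cathode, Mg²⁺/Mg the anode: E°cell = +2.64 V, n = 2.
Overall reaction: Cu²⁺(aq) + Mg(s) → Cu(s) + Mg²⁺(aq); Q = [Mg²⁺]^1/[Cu²⁺]^1.
From E = E° − (0.0592/n) log Q: log Q = (E° − E)·n/0.0592 = (+2.64 − (+2.681))·2/0.0592 = -1.3851.
So 1·log[Cu²⁺] = 1·log(0.000858) − log Q = -3.0665 − (-1.3851) = -1.6814; [Cu²⁺] = 10^(-1.6814) ≈ 0.021 M.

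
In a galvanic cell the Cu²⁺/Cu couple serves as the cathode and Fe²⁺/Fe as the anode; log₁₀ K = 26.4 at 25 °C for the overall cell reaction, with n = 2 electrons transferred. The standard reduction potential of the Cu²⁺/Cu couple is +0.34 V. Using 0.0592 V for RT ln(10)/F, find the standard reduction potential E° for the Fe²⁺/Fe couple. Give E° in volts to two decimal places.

E°cell = (0.0592/n)·log K = (0.0592/2)(26.4) = +0.781 V.
Since Cu²⁺/Cu is the cathode and Fe²⁺/Fe the anode, E°cell = E°(Cu²⁺/Cu) − E°(Fe²⁺/Fe).
So E°(Fe²⁺/Fe) = E°(Cu²⁺/Cu) − E°cell = (+0.34) − (+0.781) = -0.44 V.

-0.44 V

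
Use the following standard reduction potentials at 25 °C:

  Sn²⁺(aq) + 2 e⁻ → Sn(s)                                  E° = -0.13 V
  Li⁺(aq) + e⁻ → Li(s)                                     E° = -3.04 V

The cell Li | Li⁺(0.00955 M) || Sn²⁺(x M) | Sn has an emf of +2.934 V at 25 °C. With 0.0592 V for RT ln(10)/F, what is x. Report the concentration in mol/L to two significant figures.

0.00059 M

Sn²⁺/Sn is the cathode, Li⁺/Li the anode: E°cell = +2.91 V, n = 2.
Overall reaction: Sn²⁺(aq) + 2 Li(s) → Sn(s) + 2 Li⁺(aq); Q = [Li⁺]^2/[Sn²⁺]^1.
From E = E° − (0.0592/n) log Q: log Q = (E° − E)·n/0.0592 = (+2.91 − (+2.934))·2/0.0592 = -0.8108.
So 1·log[Sn²⁺] = 2·log(0.00955) − log Q = -4.0400 − (-0.8108) = -3.2292; [Sn²⁺] = 10^(-3.2292) ≈ 0.00059 M.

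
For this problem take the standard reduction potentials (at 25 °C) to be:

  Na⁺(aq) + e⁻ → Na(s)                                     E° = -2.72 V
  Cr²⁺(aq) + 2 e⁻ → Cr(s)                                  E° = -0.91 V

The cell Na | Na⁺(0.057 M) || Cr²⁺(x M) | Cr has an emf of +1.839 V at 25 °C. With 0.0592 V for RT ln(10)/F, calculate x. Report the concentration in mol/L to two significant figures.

0.031 M

Cr²⁺/Cr is the cathode, Na⁺/Na the anode: E°cell = +1.81 V, n = 2.
Overall reaction: Cr²⁺(aq) + 2 Na(s) → Cr(s) + 2 Na⁺(aq); Q = [Na⁺]^2/[Cr²⁺]^1.
From E = E° − (0.0592/n) log Q: log Q = (E° − E)·n/0.0592 = (+1.81 − (+1.839))·2/0.0592 = -0.9797.
So 1·log[Cr²⁺] = 2·log(0.057) − log Q = -2.4883 − (-0.9797) = -1.5086; [Cr²⁺] = 10^(-1.5086) ≈ 0.031 M.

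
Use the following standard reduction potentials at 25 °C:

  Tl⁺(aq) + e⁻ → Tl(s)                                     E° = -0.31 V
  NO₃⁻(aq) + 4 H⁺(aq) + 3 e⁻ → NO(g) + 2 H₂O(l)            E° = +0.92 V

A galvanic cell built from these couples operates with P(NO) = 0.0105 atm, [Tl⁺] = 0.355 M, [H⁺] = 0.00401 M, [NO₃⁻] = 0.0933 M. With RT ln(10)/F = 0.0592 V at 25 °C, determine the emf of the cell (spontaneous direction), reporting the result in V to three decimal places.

NO₃⁻/NO is the cathode (higher E°), Tl⁺/Tl the anode: E°cell = +0.92 − (-0.31) = +1.23 V, n = 3.
Overall: NO₃⁻(aq) + 4 H⁺(aq) + 3 Tl(s) → NO(g) + 2 H₂O(l) + 3 Tl⁺(aq)
Q = P(NO)·[Tl⁺]^3 / ([NO₃⁻]·[H⁺]^4); log Q = 7.289.
E = E° − (0.0592/n) log Q = +1.23 − (0.0592/3)(7.289) = +1.086 V.

+1.086 V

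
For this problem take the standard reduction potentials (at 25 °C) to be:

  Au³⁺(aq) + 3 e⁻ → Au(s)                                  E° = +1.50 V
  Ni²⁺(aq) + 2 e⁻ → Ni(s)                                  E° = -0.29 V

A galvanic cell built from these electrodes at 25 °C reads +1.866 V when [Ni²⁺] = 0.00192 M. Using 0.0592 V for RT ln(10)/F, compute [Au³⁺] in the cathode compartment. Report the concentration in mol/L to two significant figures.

Au³⁺/Au is the cathode, Ni²⁺/Ni the anode: E°cell = +1.79 V, n = 6.
Overall reaction: 2 Au³⁺(aq) + 3 Ni(s) → 2 Au(s) + 3 Ni²⁺(aq); Q = [Ni²⁺]^3/[Au³⁺]^2.
From E = E° − (0.0592/n) log Q: log Q = (E° − E)·n/0.0592 = (+1.79 − (+1.866))·6/0.0592 = -7.7027.
So 2·log[Au³⁺] = 3·log(0.00192) − log Q = -8.1501 − (-7.7027) = -0.4474; log[Au³⁺] = -0.4474 / 2 = -0.2237; [Au³⁺] = 10^(-0.2237) ≈ 0.60 M.

0.60 M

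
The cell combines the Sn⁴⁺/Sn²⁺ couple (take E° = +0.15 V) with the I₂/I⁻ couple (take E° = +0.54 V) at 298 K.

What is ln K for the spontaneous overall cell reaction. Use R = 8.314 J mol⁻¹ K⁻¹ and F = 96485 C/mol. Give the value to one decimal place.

Cathode: I₂/I⁻; anode: Sn⁴⁺/Sn²⁺. E°cell = (+0.54) − (+0.15) = +0.39 V, with n = 2.
ΔG° = −nFE° = −RT ln K, so ln K = nFE°/(RT) = (2)(96485)(+0.39) / ((8.314)(298)) = 30.376.

30.4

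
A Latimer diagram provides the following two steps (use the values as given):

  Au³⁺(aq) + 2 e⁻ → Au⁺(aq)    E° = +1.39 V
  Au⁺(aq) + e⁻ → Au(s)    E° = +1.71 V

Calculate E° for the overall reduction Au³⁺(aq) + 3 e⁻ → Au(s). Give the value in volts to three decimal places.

+1.497 V

Standard free energies of sequential steps add: ΔG°₃ = ΔG°₁ + ΔG°₂, so n₃E°₃ = n₁E°₁ + n₂E°₂.
E°₃ = (2×+1.39 + 1×+1.71) / 3 = (+4.490) / 3 = +1.497 V.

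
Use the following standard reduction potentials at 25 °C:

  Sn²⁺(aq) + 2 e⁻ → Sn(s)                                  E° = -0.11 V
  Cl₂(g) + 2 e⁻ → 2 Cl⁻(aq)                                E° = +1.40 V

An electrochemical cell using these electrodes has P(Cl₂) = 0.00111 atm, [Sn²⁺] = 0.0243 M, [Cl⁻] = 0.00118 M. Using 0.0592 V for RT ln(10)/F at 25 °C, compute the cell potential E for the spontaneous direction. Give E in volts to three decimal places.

Cl₂/Cl⁻ is the cathode (higher E°), Sn²⁺/Sn the anode: E°cell = +1.40 − (-0.11) = +1.51 V, n = 2.
Overall: Cl₂(g) + Sn(s) → 2 Cl⁻(aq) + Sn²⁺(aq)
Q = [Cl⁻]^2·[Sn²⁺] / (P(Cl₂)); log Q = -4.516.
E = E° − (0.0592/n) log Q = +1.51 − (0.0592/2)(-4.516) = +1.644 V.

+1.644 V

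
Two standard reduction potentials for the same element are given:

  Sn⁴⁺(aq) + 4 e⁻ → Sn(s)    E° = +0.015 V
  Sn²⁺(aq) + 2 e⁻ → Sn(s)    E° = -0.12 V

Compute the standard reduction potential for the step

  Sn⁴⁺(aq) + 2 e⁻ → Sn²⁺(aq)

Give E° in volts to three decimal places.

Sequential free energies add, so n₃E°₃ = n₁E°₁ + n₂E°₂.
With n₃ = 4, and the known step contributing 2×(-0.12) V, the unknown satisfies 2·E° = 4×(+0.015) − 2×(-0.12) = +0.300.
E° = +0.300 / 2 = +0.150 V.

+0.150 V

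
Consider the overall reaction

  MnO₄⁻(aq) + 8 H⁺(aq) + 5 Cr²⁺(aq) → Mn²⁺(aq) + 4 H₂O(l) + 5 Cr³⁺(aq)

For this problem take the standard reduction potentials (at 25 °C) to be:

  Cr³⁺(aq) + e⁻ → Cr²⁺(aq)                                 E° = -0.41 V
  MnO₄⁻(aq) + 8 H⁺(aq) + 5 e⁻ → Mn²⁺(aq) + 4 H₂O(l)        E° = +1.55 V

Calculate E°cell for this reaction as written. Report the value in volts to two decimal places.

The MnO₄⁻/Mn²⁺ couple has the higher reduction potential, so it is the cathode; Cr³⁺/Cr²⁺ is oxidised at the anode.
E°cell = E°(cathode) − E°(anode) = (+1.55) − (-0.41) = +1.96 V.

+1.96 V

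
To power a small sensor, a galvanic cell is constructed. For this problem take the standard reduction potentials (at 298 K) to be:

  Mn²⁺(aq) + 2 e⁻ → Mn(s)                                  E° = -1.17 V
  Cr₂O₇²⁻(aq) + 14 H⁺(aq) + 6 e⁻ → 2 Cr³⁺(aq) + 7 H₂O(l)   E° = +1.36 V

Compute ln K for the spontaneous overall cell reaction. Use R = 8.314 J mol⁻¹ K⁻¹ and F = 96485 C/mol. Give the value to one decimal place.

591.2

Cathode: Cr₂O₇²⁻/Cr³⁺; anode: Mn²⁺/Mn. E°cell = (+1.36) − (-1.17) = +2.53 V, with n = 6.
ΔG° = −nFE° = −RT ln K, so ln K = nFE°/(RT) = (6)(96485)(+2.53) / ((8.314)(298)) = 591.160.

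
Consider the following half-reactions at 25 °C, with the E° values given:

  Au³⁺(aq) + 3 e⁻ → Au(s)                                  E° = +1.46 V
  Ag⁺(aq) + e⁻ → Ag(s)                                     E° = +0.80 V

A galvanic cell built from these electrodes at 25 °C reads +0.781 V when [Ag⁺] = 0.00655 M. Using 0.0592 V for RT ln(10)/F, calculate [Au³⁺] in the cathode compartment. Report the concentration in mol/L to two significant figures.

0.38 M

Au³⁺/Au is the cathode, Ag⁺/Ag the anode: E°cell = +0.66 V, n = 3.
Overall reaction: Au³⁺(aq) + 3 Ag(s) → Au(s) + 3 Ag⁺(aq); Q = [Ag⁺]^3/[Au³⁺]^1.
From E = E° − (0.0592/n) log Q: log Q = (E° − E)·n/0.0592 = (+0.66 − (+0.781))·3/0.0592 = -6.1318.
So 1·log[Au³⁺] = 3·log(0.00655) − log Q = -6.5513 − (-6.1318) = -0.4195; [Au³⁺] = 10^(-0.4195) ≈ 0.38 M.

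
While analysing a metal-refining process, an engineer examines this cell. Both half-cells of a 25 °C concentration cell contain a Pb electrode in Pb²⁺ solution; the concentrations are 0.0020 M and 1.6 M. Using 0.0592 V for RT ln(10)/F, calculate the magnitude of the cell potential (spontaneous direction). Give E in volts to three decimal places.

+0.086 V

For a concentration cell E°cell = 0. The 1.6 M side is the cathode (reduction is favoured where [Pb²⁺] is higher).
With n = 2, E = −(0.0592/2) log([Pb²⁺]ₐₙ/[Pb²⁺]꜀ₐₜ) = −(0.0592/2) log(0.002/1.6) = −(0.0592/2)(-2.903) = +0.086 V.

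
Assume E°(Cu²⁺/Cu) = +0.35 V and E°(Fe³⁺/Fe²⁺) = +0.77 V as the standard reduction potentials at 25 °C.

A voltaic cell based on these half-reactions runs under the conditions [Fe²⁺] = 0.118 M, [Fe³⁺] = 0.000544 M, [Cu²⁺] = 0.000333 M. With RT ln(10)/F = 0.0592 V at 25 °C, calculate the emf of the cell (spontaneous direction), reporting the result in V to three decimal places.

Fe³⁺/Fe²⁺ is the cathode (higher E°), Cu²⁺/Cu the anode: E°cell = +0.77 − (+0.35) = +0.42 V, n = 2.
Overall: 2 Fe³⁺(aq) + Cu(s) → 2 Fe²⁺(aq) + Cu²⁺(aq)
Q = [Fe²⁺]^2·[Cu²⁺] / ([Fe³⁺]^2); log Q = 1.195.
E = E° − (0.0592/n) log Q = +0.42 − (0.0592/2)(1.195) = +0.385 V.

+0.385 V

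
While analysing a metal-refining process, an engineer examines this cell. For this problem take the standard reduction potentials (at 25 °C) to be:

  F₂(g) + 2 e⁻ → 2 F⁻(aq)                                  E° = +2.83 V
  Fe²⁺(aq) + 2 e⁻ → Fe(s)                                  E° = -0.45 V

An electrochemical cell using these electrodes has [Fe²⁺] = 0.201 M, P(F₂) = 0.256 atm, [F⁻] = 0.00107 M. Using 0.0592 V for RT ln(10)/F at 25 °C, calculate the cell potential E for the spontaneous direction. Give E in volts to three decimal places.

+3.459 V

F₂/F⁻ is the cathode (higher E°), Fe²⁺/Fe the anode: E°cell = +2.83 − (-0.45) = +3.28 V, n = 2.
Overall: F₂(g) + Fe(s) → 2 F⁻(aq) + Fe²⁺(aq)
Q = [F⁻]^2·[Fe²⁺] / (P(F₂)); log Q = -6.046.
E = E° − (0.0592/n) log Q = +3.28 − (0.0592/2)(-6.046) = +3.459 V.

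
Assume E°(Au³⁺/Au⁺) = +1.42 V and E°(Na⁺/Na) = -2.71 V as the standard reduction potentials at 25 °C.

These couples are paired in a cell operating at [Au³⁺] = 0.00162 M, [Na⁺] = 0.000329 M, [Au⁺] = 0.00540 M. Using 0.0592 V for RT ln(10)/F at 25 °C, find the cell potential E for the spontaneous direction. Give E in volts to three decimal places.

+4.321 V

Au³⁺/Au⁺ is the cathode (higher E°), Na⁺/Na the anode: E°cell = +1.42 − (-2.71) = +4.13 V, n = 2.
Overall: Au³⁺(aq) + 2 Na(s) → Au⁺(aq) + 2 Na⁺(aq)
Q = [Au⁺]·[Na⁺]^2 / ([Au³⁺]); log Q = -6.443.
E = E° − (0.0592/n) log Q = +4.13 − (0.0592/2)(-6.443) = +4.321 V.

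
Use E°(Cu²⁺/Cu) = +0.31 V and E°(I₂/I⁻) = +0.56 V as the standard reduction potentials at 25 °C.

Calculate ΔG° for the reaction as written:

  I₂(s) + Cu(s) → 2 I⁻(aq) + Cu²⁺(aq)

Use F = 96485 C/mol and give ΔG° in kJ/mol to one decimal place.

-48.2 kJ/mol

As written, I₂/I⁻ is reduced (cathode) and Cu²⁺/Cu is oxidised (anode), so E°cell = (+0.56) − (+0.31) = +0.25 V.
Balancing electrons gives n = 2.
ΔG° = −nFE° = −(2)(96485)(+0.25) = -48,242 J = -48.2 kJ/mol.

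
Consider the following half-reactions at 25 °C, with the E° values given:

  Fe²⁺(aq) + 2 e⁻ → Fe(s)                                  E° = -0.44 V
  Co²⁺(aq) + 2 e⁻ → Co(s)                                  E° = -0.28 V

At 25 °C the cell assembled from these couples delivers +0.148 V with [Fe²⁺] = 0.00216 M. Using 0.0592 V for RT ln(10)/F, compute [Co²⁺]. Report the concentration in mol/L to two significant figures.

0.00085 M

Co²⁺/Co is the cathode, Fe²⁺/Fe the anode: E°cell = +0.16 V, n = 2.
Overall reaction: Co²⁺(aq) + Fe(s) → Co(s) + Fe²⁺(aq); Q = [Fe²⁺]^1/[Co²⁺]^1.
From E = E° − (0.0592/n) log Q: log Q = (E° − E)·n/0.0592 = (+0.16 − (+0.148))·2/0.0592 = 0.4054.
So 1·log[Co²⁺] = 1·log(0.00216) − log Q = -2.6655 − (0.4054) = -3.0709; [Co²⁺] = 10^(-3.0709) ≈ 0.00085 M.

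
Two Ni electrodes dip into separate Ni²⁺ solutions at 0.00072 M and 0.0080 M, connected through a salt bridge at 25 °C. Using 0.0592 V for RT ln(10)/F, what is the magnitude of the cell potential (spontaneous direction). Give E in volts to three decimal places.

+0.031 V

For a concentration cell E°cell = 0. The 0.0080 M side is the cathode (reduction is favoured where [Ni²⁺] is higher).
With n = 2, E = −(0.0592/2) log([Ni²⁺]ₐₙ/[Ni²⁺]꜀ₐₜ) = −(0.0592/2) log(0.00072/0.008) = −(0.0592/2)(-1.046) = +0.031 V.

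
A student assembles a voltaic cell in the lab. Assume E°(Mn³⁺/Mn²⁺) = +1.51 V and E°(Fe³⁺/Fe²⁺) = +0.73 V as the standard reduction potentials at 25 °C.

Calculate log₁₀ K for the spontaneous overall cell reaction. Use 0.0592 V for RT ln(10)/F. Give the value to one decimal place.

Cathode: Mn³⁺/Mn²⁺; anode: Fe³⁺/Fe²⁺. E°cell = +0.78 V, n = 1.
log K = nE°cell / 0.0592 = (1)(+0.78) / 0.0592 = 13.2.

13.2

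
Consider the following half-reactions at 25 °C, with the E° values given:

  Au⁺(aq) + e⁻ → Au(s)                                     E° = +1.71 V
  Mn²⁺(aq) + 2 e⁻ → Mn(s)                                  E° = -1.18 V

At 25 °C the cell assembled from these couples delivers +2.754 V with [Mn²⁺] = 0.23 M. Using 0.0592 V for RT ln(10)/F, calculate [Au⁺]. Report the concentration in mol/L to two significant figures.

Au⁺/Au is the cathode, Mn²⁺/Mn the anode: E°cell = +2.89 V, n = 2.
Overall reaction: 2 Au⁺(aq) + Mn(s) → 2 Au(s) + Mn²⁺(aq); Q = [Mn²⁺]^1/[Au⁺]^2.
From E = E° − (0.0592/n) log Q: log Q = (E° − E)·n/0.0592 = (+2.89 − (+2.754))·2/0.0592 = 4.5946.
So 2·log[Au⁺] = 1·log(0.23) − log Q = -0.6383 − (4.5946) = -5.2329; log[Au⁺] = -5.2329 / 2 = -2.6164; [Au⁺] = 10^(-2.6164) ≈ 0.0024 M.

0.0024 M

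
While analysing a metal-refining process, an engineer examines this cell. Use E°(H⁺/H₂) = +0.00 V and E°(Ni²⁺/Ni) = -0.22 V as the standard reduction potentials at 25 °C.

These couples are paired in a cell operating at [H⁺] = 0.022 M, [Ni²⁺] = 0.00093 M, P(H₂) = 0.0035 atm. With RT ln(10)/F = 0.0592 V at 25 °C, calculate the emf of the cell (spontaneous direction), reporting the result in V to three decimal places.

H⁺/H₂ is the cathode (higher E°), Ni²⁺/Ni the anode: E°cell = +0.00 − (-0.22) = +0.22 V, n = 2.
Overall: 2 H⁺(aq) + Ni(s) → H₂(g) + Ni²⁺(aq)
Q = P(H₂)·[Ni²⁺] / ([H⁺]^2); log Q = -2.172.
E = E° − (0.0592/n) log Q = +0.22 − (0.0592/2)(-2.172) = +0.284 V.

+0.284 V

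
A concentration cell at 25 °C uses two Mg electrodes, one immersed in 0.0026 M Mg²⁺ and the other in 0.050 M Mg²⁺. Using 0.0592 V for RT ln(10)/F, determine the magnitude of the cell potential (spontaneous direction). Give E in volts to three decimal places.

For a concentration cell E°cell = 0. The 0.050 M side is the cathode (reduction is favoured where [Mg²⁺] is higher).
With n = 2, E = −(0.0592/2) log([Mg²⁺]ₐₙ/[Mg²⁺]꜀ₐₜ) = −(0.0592/2) log(0.0026/0.05) = −(0.0592/2)(-1.284) = +0.038 V.

+0.038 V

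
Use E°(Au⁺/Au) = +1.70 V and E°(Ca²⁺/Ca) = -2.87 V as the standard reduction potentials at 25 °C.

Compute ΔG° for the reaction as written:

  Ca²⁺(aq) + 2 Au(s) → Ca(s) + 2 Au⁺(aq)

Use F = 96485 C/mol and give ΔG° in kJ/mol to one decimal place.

As written, Ca²⁺/Ca is reduced (cathode) and Au⁺/Au is oxidised (anode), so E°cell = (-2.87) − (+1.70) = -4.57 V.
Balancing electrons gives n = 2.
ΔG° = −nFE° = −(2)(96485)(-4.57) = 881,873 J = +881.9 kJ/mol.

+881.9 kJ/mol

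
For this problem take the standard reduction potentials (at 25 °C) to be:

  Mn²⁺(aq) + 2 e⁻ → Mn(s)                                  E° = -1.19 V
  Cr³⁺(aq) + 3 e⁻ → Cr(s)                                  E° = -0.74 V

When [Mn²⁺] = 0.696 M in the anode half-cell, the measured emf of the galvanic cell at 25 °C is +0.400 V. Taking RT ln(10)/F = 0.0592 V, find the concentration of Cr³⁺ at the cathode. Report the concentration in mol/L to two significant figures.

Cr³⁺/Cr is the cathode, Mn²⁺/Mn the anode: E°cell = +0.45 V, n = 6.
Overall reaction: 2 Cr³⁺(aq) + 3 Mn(s) → 2 Cr(s) + 3 Mn²⁺(aq); Q = [Mn²⁺]^3/[Cr³⁺]^2.
From E = E° − (0.0592/n) log Q: log Q = (E° − E)·n/0.0592 = (+0.45 − (+0.400))·6/0.0592 = 5.0676.
So 2·log[Cr³⁺] = 3·log(0.696) − log Q = -0.4722 − (5.0676) = -5.5398; log[Cr³⁺] = -5.5398 / 2 = -2.7699; [Cr³⁺] = 10^(-2.7699) ≈ 0.0017 M.

0.0017 M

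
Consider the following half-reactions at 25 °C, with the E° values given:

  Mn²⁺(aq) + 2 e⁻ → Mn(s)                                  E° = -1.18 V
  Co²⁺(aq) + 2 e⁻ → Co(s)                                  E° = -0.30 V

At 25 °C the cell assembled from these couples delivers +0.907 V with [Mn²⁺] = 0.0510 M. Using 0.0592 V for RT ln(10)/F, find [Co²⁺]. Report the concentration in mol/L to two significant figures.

Co²⁺/Co is the cathode, Mn²⁺/Mn the anode: E°cell = +0.88 V, n = 2.
Overall reaction: Co²⁺(aq) + Mn(s) → Co(s) + Mn²⁺(aq); Q = [Mn²⁺]^1/[Co²⁺]^1.
From E = E° − (0.0592/n) log Q: log Q = (E° − E)·n/0.0592 = (+0.88 − (+0.907))·2/0.0592 = -0.9122.
So 1·log[Co²⁺] = 1·log(0.051) − log Q = -1.2924 − (-0.9122) = -0.3802; [Co²⁺] = 10^(-0.3802) ≈ 0.42 M.

0.42 M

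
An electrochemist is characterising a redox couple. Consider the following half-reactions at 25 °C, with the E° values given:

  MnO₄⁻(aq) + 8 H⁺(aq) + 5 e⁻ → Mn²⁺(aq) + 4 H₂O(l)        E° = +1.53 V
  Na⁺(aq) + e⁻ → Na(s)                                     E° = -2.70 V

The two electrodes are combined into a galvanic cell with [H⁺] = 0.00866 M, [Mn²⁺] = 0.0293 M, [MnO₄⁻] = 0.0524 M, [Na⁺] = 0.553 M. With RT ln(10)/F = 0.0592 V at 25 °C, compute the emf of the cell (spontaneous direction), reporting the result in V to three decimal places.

MnO₄⁻/Mn²⁺ is the cathode (higher E°), Na⁺/Na the anode: E°cell = +1.53 − (-2.70) = +4.23 V, n = 5.
Overall: MnO₄⁻(aq) + 8 H⁺(aq) + 5 Na(s) → Mn²⁺(aq) + 4 H₂O(l) + 5 Na⁺(aq)
Q = [Mn²⁺]·[Na⁺]^5 / ([MnO₄⁻]·[H⁺]^8); log Q = 14.961.
E = E° − (0.0592/n) log Q = +4.23 − (0.0592/5)(14.961) = +4.053 V.

+4.053 V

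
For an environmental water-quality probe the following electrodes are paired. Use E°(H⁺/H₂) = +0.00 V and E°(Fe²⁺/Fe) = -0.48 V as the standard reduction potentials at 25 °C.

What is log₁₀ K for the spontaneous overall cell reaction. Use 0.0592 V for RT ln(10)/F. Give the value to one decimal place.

16.2

Cathode: H⁺/H₂; anode: Fe²⁺/Fe. E°cell = +0.48 V, n = 2.
log K = nE°cell / 0.0592 = (2)(+0.48) / 0.0592 = 16.2.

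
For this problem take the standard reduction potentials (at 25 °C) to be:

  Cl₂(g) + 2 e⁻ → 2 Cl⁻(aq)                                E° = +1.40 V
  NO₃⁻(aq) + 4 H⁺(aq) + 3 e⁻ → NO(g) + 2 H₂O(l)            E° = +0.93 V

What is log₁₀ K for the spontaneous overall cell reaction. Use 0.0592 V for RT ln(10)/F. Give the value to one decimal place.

Cathode: Cl₂/Cl⁻; anode: NO₃⁻/NO. E°cell = +0.47 V, n = 6.
log K = nE°cell / 0.0592 = (6)(+0.47) / 0.0592 = 47.6.

47.6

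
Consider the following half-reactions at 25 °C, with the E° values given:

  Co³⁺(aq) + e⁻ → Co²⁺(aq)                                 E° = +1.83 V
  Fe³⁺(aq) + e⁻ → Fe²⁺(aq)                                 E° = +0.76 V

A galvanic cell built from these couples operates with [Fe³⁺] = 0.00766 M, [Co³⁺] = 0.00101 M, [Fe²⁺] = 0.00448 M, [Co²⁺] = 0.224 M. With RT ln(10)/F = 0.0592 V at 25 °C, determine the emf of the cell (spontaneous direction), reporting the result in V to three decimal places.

Co³⁺/Co²⁺ is the cathode (higher E°), Fe³⁺/Fe²⁺ the anode: E°cell = +1.83 − (+0.76) = +1.07 V, n = 1.
Overall: Co³⁺(aq) + Fe²⁺(aq) → Co²⁺(aq) + Fe³⁺(aq)
Q = [Co²⁺]·[Fe³⁺] / ([Co³⁺]·[Fe²⁺]); log Q = 2.579.
E = E° − (0.0592/n) log Q = +1.07 − (0.0592/1)(2.579) = +0.917 V.

+0.917 V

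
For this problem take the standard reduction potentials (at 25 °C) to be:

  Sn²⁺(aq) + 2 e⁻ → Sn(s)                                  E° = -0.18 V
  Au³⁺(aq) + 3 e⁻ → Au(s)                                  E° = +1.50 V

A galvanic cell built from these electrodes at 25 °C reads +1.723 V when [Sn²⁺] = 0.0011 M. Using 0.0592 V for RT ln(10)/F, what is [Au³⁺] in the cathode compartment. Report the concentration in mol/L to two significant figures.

0.0055 M

Au³⁺/Au is the cathode, Sn²⁺/Sn the anode: E°cell = +1.68 V, n = 6.
Overall reaction: 2 Au³⁺(aq) + 3 Sn(s) → 2 Au(s) + 3 Sn²⁺(aq); Q = [Sn²⁺]^3/[Au³⁺]^2.
From E = E° − (0.0592/n) log Q: log Q = (E° − E)·n/0.0592 = (+1.68 − (+1.723))·6/0.0592 = -4.3581.
So 2·log[Au³⁺] = 3·log(0.0011) − log Q = -8.8758 − (-4.3581) = -4.5177; log[Au³⁺] = -4.5177 / 2 = -2.2588; [Au³⁺] = 10^(-2.2588) ≈ 0.0055 M.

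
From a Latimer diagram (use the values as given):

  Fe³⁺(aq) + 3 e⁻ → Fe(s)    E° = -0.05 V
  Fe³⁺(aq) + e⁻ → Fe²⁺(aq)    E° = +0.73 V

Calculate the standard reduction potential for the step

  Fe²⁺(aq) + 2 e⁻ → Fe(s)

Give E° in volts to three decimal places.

Sequential free energies add, so n₃E°₃ = n₁E°₁ + n₂E°₂.
With n₃ = 3, and the known step contributing 1×(+0.73) V, the unknown satisfies 2·E° = 3×(-0.05) − 1×(+0.73) = -0.880.
E° = -0.880 / 2 = -0.440 V.

-0.440 V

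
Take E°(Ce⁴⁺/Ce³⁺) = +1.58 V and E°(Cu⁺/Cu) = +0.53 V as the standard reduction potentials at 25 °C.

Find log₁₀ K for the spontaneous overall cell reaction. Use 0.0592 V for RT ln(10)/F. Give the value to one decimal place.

Cathode: Ce⁴⁺/Ce³⁺; anode: Cu⁺/Cu. E°cell = +1.05 V, n = 1.
log K = nE°cell / 0.0592 = (1)(+1.05) / 0.0592 = 17.7.

17.7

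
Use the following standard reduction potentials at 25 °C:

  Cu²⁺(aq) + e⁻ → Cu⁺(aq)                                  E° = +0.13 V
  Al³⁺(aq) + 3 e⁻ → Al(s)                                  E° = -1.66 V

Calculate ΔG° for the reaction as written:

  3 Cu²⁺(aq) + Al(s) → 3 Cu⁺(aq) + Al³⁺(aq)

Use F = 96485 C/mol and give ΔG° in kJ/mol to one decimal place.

-518.1 kJ/mol

As written, Cu²⁺/Cu⁺ is reduced (cathode) and Al³⁺/Al is oxidised (anode), so E°cell = (+0.13) − (-1.66) = +1.79 V.
Balancing electrons gives n = 3.
ΔG° = −nFE° = −(3)(96485)(+1.79) = -518,124 J = -518.1 kJ/mol.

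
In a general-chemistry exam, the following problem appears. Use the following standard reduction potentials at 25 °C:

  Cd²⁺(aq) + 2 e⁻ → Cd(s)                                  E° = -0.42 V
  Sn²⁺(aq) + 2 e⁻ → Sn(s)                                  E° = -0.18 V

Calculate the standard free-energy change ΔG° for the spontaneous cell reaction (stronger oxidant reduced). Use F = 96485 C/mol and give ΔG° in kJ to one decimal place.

Sn²⁺/Sn (E° = -0.18 V) is the cathode; Cd²⁺/Cd (E° = -0.42 V) is the anode, so E°cell = +0.24 V.
Balancing electrons gives n = 2 (lcm of 2 and 2).
ΔG° = −nFE° = −(2)(96485)(+0.24) = -46,313 J = -46.3 kJ.

-46.3 kJ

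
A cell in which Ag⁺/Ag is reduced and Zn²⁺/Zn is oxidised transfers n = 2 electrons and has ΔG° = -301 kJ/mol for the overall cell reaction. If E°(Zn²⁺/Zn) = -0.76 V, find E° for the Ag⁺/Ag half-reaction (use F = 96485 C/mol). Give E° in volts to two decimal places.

+0.80 V

E°cell = −ΔG°/(nF) = −(-301×10³)/((2)(96485)) = +1.560 V.
Since Ag⁺/Ag is the cathode and Zn²⁺/Zn the anode, E°cell = E°(Ag⁺/Ag) − E°(Zn²⁺/Zn).
So E°(Ag⁺/Ag) = E°cell + E°(Zn²⁺/Zn) = +1.560 + (-0.76) = +0.80 V.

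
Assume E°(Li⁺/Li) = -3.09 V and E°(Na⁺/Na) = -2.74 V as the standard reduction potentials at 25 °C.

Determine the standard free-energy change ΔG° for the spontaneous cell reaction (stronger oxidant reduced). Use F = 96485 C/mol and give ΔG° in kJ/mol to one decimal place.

Na⁺/Na (E° = -2.74 V) is the cathode; Li⁺/Li (E° = -3.09 V) is the anode, so E°cell = +0.35 V.
Balancing electrons gives n = 1 (lcm of 1 and 1).
ΔG° = −nFE° = −(1)(96485)(+0.35) = -33,770 J = -33.8 kJ/mol.

-33.8 kJ/mol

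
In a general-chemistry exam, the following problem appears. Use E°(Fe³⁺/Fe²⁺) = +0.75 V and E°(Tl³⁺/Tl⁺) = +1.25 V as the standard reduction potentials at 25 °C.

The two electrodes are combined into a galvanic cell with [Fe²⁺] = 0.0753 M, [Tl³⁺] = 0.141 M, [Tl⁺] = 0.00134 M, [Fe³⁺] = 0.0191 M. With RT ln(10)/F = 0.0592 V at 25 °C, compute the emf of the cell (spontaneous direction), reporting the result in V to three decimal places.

+0.595 V

Tl³⁺/Tl⁺ is the cathode (higher E°), Fe³⁺/Fe²⁺ the anode: E°cell = +1.25 − (+0.75) = +0.50 V, n = 2.
Overall: Tl³⁺(aq) + 2 Fe²⁺(aq) → Tl⁺(aq) + 2 Fe³⁺(aq)
Q = [Tl⁺]·[Fe³⁺]^2 / ([Tl³⁺]·[Fe²⁺]^2); log Q = -3.214.
E = E° − (0.0592/n) log Q = +0.50 − (0.0592/2)(-3.214) = +0.595 V.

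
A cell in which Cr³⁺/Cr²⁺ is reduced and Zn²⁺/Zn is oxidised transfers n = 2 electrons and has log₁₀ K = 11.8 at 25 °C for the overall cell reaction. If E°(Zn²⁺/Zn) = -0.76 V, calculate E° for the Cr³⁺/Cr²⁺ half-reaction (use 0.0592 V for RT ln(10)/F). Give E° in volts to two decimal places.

-0.41 V

E°cell = (0.0592/n)·log K = (0.0592/2)(11.8) = +0.349 V.
Since Cr³⁺/Cr²⁺ is the cathode and Zn²⁺/Zn the anode, E°cell = E°(Cr³⁺/Cr²⁺) − E°(Zn²⁺/Zn).
So E°(Cr³⁺/Cr²⁺) = E°cell + E°(Zn²⁺/Zn) = +0.349 + (-0.76) = -0.41 V.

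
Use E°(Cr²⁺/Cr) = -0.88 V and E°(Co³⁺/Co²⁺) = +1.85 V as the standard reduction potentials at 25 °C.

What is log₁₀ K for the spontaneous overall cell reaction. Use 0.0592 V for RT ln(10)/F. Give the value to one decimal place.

92.2

Cathode: Co³⁺/Co²⁺; anode: Cr²⁺/Cr. E°cell = +2.73 V, n = 2.
log K = nE°cell / 0.0592 = (2)(+2.73) / 0.0592 = 92.2.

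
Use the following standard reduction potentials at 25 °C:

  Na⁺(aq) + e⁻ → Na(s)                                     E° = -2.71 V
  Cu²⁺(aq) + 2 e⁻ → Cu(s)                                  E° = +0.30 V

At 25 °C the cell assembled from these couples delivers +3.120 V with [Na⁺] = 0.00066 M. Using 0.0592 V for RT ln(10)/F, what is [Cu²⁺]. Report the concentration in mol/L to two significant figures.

0.0023 M

Cu²⁺/Cu is the cathode, Na⁺/Na the anode: E°cell = +3.01 V, n = 2.
Overall reaction: Cu²⁺(aq) + 2 Na(s) → Cu(s) + 2 Na⁺(aq); Q = [Na⁺]^2/[Cu²⁺]^1.
From E = E° − (0.0592/n) log Q: log Q = (E° − E)·n/0.0592 = (+3.01 − (+3.120))·2/0.0592 = -3.7162.
So 1·log[Cu²⁺] = 2·log(0.00066) − log Q = -6.3609 − (-3.7162) = -2.6447; [Cu²⁺] = 10^(-2.6447) ≈ 0.0023 M.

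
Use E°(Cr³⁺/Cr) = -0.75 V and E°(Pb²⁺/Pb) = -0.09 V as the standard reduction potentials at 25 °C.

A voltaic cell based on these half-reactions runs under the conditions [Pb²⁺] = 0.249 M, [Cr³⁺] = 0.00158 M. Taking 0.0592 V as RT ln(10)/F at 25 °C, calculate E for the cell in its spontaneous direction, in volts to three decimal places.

+0.697 V

Pb²⁺/Pb is the cathode (higher E°), Cr³⁺/Cr the anode: E°cell = -0.09 − (-0.75) = +0.66 V, n = 6.
Overall: 3 Pb²⁺(aq) + 2 Cr(s) → 3 Pb(s) + 2 Cr³⁺(aq)
Q = [Cr³⁺]^2 / ([Pb²⁺]^3); log Q = -3.791.
E = E° − (0.0592/n) log Q = +0.66 − (0.0592/6)(-3.791) = +0.697 V.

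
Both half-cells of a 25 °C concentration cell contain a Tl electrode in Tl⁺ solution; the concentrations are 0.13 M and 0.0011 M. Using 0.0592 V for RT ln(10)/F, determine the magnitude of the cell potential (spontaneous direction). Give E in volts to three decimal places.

For a concentration cell E°cell = 0. The 0.13 M side is the cathode (reduction is favoured where [Tl⁺] is higher).
With n = 1, E = −(0.0592/1) log([Tl⁺]ₐₙ/[Tl⁺]꜀ₐₜ) = −(0.0592/1) log(0.0011/0.13) = −(0.0592/1)(-2.073) = +0.123 V.

+0.123 V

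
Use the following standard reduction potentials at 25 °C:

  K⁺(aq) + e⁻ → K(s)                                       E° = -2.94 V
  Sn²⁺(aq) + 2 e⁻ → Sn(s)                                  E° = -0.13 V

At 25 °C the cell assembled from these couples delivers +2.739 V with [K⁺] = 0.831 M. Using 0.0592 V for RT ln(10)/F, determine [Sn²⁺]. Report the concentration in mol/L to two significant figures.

Sn²⁺/Sn is the cathode, K⁺/K the anode: E°cell = +2.81 V, n = 2.
Overall reaction: Sn²⁺(aq) + 2 K(s) → Sn(s) + 2 K⁺(aq); Q = [K⁺]^2/[Sn²⁺]^1.
From E = E° − (0.0592/n) log Q: log Q = (E° − E)·n/0.0592 = (+2.81 − (+2.739))·2/0.0592 = 2.3986.
So 1·log[Sn²⁺] = 2·log(0.831) − log Q = -0.1608 − (2.3986) = -2.5594; [Sn²⁺] = 10^(-2.5594) ≈ 0.0028 M.

0.0028 M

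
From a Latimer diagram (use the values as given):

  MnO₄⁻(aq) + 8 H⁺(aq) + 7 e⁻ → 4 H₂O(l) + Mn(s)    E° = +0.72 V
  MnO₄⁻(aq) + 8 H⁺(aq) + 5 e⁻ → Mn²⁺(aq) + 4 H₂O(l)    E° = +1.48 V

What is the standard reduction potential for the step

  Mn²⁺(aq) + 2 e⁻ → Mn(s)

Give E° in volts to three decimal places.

-1.180 V

Sequential free energies add, so n₃E°₃ = n₁E°₁ + n₂E°₂.
With n₃ = 7, and the known step contributing 5×(+1.48) V, the unknown satisfies 2·E° = 7×(+0.72) − 5×(+1.48) = -2.360.
E° = -2.360 / 2 = -1.180 V.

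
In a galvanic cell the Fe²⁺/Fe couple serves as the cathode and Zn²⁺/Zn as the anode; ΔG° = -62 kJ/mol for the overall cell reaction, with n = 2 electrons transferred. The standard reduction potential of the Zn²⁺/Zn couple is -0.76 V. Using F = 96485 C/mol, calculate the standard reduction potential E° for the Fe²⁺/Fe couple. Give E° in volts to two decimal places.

E°cell = −ΔG°/(nF) = −(-62×10³)/((2)(96485)) = +0.321 V.
Since Fe²⁺/Fe is the cathode and Zn²⁺/Zn the anode, E°cell = E°(Fe²⁺/Fe) − E°(Zn²⁺/Zn).
So E°(Fe²⁺/Fe) = E°cell + E°(Zn²⁺/Zn) = +0.321 + (-0.76) = -0.44 V.

-0.44 V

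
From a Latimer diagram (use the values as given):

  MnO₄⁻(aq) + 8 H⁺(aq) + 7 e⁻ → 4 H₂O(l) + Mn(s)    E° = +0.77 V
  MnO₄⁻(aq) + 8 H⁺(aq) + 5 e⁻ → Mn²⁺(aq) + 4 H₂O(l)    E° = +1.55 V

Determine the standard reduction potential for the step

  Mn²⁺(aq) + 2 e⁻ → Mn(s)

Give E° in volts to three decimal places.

Sequential free energies add, so n₃E°₃ = n₁E°₁ + n₂E°₂.
With n₃ = 7, and the known step contributing 5×(+1.55) V, the unknown satisfies 2·E° = 7×(+0.77) − 5×(+1.55) = -2.360.
E° = -2.360 / 2 = -1.180 V.

-1.180 V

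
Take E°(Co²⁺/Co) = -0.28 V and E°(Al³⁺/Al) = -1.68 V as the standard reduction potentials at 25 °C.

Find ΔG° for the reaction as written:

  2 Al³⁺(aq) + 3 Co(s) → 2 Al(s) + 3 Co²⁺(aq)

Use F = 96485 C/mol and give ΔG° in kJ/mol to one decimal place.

+810.5 kJ/mol

As written, Al³⁺/Al is reduced (cathode) and Co²⁺/Co is oxidised (anode), so E°cell = (-1.68) − (-0.28) = -1.40 V.
Balancing electrons gives n = 6.
ΔG° = −nFE° = −(6)(96485)(-1.40) = 810,474 J = +810.5 kJ/mol.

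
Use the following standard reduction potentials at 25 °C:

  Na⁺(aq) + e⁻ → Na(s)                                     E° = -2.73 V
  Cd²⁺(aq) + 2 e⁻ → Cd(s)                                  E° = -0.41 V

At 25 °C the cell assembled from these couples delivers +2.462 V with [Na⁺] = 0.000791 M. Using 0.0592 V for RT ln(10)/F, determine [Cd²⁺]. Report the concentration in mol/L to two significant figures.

Cd²⁺/Cd is the cathode, Na⁺/Na the anode: E°cell = +2.32 V, n = 2.
Overall reaction: Cd²⁺(aq) + 2 Na(s) → Cd(s) + 2 Na⁺(aq); Q = [Na⁺]^2/[Cd²⁺]^1.
From E = E° − (0.0592/n) log Q: log Q = (E° − E)·n/0.0592 = (+2.32 − (+2.462))·2/0.0592 = -4.7973.
So 1·log[Cd²⁺] = 2·log(0.000791) − log Q = -6.2036 − (-4.7973) = -1.4063; [Cd²⁺] = 10^(-1.4063) ≈ 0.039 M.

0.039 M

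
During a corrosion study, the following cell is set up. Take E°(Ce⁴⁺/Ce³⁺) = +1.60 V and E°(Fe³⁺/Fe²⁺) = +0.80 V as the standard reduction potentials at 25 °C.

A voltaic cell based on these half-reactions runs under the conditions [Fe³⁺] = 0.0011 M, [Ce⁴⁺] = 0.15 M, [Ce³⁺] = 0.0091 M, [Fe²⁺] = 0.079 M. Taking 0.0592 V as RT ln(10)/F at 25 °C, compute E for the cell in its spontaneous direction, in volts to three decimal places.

+0.982 V

Ce⁴⁺/Ce³⁺ is the cathode (higher E°), Fe³⁺/Fe²⁺ the anode: E°cell = +1.60 − (+0.80) = +0.80 V, n = 1.
Overall: Ce⁴⁺(aq) + Fe²⁺(aq) → Ce³⁺(aq) + Fe³⁺(aq)
Q = [Ce³⁺]·[Fe³⁺] / ([Ce⁴⁺]·[Fe²⁺]); log Q = -3.073.
E = E° − (0.0592/n) log Q = +0.80 − (0.0592/1)(-3.073) = +0.982 V.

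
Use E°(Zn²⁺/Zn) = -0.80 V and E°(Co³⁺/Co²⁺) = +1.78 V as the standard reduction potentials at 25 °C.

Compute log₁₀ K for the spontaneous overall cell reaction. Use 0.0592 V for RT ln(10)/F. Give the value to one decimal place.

Cathode: Co³⁺/Co²⁺; anode: Zn²⁺/Zn. E°cell = +2.58 V, n = 2.
log K = nE°cell / 0.0592 = (2)(+2.58) / 0.0592 = 87.2.

87.2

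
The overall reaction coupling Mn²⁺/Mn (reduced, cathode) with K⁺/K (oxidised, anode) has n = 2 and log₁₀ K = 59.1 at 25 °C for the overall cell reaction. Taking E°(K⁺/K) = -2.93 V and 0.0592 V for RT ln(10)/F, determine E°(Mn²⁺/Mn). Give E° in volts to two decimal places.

E°cell = (0.0592/n)·log K = (0.0592/2)(59.1) = +1.749 V.
Since Mn²⁺/Mn is the cathode and K⁺/K the anode, E°cell = E°(Mn²⁺/Mn) − E°(K⁺/K).
So E°(Mn²⁺/Mn) = E°cell + E°(K⁺/K) = +1.749 + (-2.93) = -1.18 V.

-1.18 V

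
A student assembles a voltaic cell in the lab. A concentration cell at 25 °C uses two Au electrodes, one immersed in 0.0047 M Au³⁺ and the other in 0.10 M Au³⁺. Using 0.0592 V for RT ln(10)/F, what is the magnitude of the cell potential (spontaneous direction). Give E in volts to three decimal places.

+0.026 V

For a concentration cell E°cell = 0. The 0.10 M side is the cathode (reduction is favoured where [Au³⁺] is higher).
With n = 3, E = −(0.0592/3) log([Au³⁺]ₐₙ/[Au³⁺]꜀ₐₜ) = −(0.0592/3) log(0.0047/0.1) = −(0.0592/3)(-1.328) = +0.026 V.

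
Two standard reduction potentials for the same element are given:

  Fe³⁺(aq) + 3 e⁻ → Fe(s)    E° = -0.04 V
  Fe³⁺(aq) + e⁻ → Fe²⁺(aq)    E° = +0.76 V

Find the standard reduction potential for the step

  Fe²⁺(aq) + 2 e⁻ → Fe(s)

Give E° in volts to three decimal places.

Sequential free energies add, so n₃E°₃ = n₁E°₁ + n₂E°₂.
With n₃ = 3, and the known step contributing 1×(+0.76) V, the unknown satisfies 2·E° = 3×(-0.04) − 1×(+0.76) = -0.880.
E° = -0.880 / 2 = -0.440 V.

-0.440 V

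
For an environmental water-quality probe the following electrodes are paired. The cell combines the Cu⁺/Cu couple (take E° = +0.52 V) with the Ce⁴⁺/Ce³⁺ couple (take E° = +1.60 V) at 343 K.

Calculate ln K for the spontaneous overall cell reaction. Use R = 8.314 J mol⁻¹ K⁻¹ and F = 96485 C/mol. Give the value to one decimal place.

Cathode: Ce⁴⁺/Ce³⁺; anode: Cu⁺/Cu. E°cell = (+1.60) − (+0.52) = +1.08 V, with n = 1.
ΔG° = −nFE° = −RT ln K, so ln K = nFE°/(RT) = (1)(96485)(+1.08) / ((8.314)(343)) = 36.541.

36.5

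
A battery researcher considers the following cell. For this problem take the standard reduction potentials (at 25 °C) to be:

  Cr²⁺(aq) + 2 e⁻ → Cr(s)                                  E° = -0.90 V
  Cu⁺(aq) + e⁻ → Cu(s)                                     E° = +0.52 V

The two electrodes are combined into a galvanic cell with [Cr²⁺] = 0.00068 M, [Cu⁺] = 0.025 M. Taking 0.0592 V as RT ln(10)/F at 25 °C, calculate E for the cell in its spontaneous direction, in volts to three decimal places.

+1.419 V

Cu⁺/Cu is the cathode (higher E°), Cr²⁺/Cr the anode: E°cell = +0.52 − (-0.90) = +1.42 V, n = 2.
Overall: 2 Cu⁺(aq) + Cr(s) → 2 Cu(s) + Cr²⁺(aq)
Q = [Cr²⁺] / ([Cu⁺]^2); log Q = 0.037.
E = E° − (0.0592/n) log Q = +1.42 − (0.0592/2)(0.037) = +1.419 V.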